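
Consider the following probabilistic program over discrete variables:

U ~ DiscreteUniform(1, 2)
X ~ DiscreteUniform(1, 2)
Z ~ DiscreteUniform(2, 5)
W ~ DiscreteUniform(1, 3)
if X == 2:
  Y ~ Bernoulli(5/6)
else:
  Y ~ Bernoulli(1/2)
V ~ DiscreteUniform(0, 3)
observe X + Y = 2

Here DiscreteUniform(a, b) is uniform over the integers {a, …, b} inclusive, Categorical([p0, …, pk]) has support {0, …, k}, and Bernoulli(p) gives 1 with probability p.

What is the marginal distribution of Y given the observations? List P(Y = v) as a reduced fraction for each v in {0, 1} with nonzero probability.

P(Y=0) = 1/4, P(Y=1) = 3/4

Enumerate traces; 192 have nonzero weight after conditioning:
  (U=1, X=1, Z=2, W=1, Y=1, V=0) weight 1/384
  (U=1, X=1, Z=2, W=1, Y=1, V=1) weight 1/384
  (U=1, X=1, Z=2, W=1, Y=1, V=2) weight 1/384
  (U=1, X=1, Z=2, W=1, Y=1, V=3) weight 1/384
  (U=1, X=1, Z=2, W=2, Y=1, V=0) weight 1/384
  (U=1, X=1, Z=2, W=2, Y=1, V=1) weight 1/384
  (U=1, X=1, Z=2, W=2, Y=1, V=2) weight 1/384
  (U=1, X=1, Z=2, W=2, Y=1, V=3) weight 1/384
  (U=1, X=2, Z=2, W=1, Y=0, V=0) weight 1/1152
  … 183 more
Group by Y:
  weight(Y=0) = 1/12
  weight(Y=1) = 1/4
Total weight = 1/12 + 1/4 = 1/3
P(Y=0 | obs) = 1/12 / 1/3 = 1/4
P(Y=1 | obs) = 1/4 / 1/3 = 3/4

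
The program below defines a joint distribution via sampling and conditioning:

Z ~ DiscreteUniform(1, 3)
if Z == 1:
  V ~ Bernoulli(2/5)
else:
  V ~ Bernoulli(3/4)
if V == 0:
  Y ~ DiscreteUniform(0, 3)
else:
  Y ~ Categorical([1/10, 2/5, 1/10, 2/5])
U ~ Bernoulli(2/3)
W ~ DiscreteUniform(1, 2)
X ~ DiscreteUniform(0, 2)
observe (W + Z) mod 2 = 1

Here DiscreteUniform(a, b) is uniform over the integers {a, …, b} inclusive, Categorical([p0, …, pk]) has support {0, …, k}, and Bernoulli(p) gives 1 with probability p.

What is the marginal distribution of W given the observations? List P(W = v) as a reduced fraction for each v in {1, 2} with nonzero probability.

Enumerate traces; 144 have nonzero weight after conditioning:
  (Z=1, V=0, Y=0, U=0, W=2, X=0) weight 1/360
  (Z=1, V=0, Y=0, U=0, W=2, X=1) weight 1/360
  (Z=1, V=0, Y=0, U=0, W=2, X=2) weight 1/360
  (Z=1, V=0, Y=0, U=1, W=2, X=0) weight 1/180
  (Z=1, V=0, Y=0, U=1, W=2, X=1) weight 1/180
  (Z=1, V=0, Y=0, U=1, W=2, X=2) weight 1/180
  (Z=1, V=0, Y=1, U=0, W=2, X=0) weight 1/360
  (Z=1, V=0, Y=1, U=0, W=2, X=1) weight 1/360
  (Z=2, V=0, Y=0, U=0, W=1, X=0) weight 1/864
  … 135 more
Group by W:
  weight(W=1) = 1/6
  weight(W=2) = 1/3
Total weight = 1/6 + 1/3 = 1/2
P(W=1 | obs) = 1/6 / 1/2 = 1/3
P(W=2 | obs) = 1/3 / 1/2 = 2/3

P(W=1) = 1/3, P(W=2) = 2/3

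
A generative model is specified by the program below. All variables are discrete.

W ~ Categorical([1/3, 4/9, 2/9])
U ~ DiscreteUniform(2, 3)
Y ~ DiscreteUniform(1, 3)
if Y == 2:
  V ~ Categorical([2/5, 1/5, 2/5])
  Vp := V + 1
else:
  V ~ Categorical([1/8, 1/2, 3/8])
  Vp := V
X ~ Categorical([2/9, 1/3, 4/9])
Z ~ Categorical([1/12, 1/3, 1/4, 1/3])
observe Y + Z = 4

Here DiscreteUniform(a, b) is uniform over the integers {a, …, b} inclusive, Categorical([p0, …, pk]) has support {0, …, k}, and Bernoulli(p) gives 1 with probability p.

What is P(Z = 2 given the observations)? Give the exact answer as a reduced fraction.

Enumerate traces; 162 have nonzero weight after conditioning:
  (W=0, U=2, Y=1, V=0, X=0, Z=3) weight 1/1944
  (W=0, U=2, Y=1, V=0, X=1, Z=3) weight 1/1296
  (W=0, U=2, Y=1, V=0, X=2, Z=3) weight 1/972
  (W=0, U=2, Y=1, V=1, X=0, Z=3) weight 1/486
  (W=0, U=2, Y=1, V=1, X=1, Z=3) weight 1/324
  (W=0, U=2, Y=1, V=1, X=2, Z=3) weight 1/243
  (W=0, U=2, Y=1, V=2, X=0, Z=3) weight 1/648
  (W=0, U=2, Y=1, V=2, X=1, Z=3) weight 1/432
  (W=0, U=2, Y=2, V=0, X=0, Z=2) weight 1/810
  (W=0, U=2, Y=3, V=0, X=0, Z=1) weight 1/1944
  … 152 more
Group by Z:
  weight(Z=1) = 1/9
  weight(Z=2) = 1/12
  weight(Z=3) = 1/9
Total weight = 1/9 + 1/12 + 1/9 = 11/36
P(Z=1 | obs) = 1/9 / 11/36 = 4/11
P(Z=2 | obs) = 1/12 / 11/36 = 3/11
P(Z=3 | obs) = 1/9 / 11/36 = 4/11

P(Z = 2 | obs) = 3/11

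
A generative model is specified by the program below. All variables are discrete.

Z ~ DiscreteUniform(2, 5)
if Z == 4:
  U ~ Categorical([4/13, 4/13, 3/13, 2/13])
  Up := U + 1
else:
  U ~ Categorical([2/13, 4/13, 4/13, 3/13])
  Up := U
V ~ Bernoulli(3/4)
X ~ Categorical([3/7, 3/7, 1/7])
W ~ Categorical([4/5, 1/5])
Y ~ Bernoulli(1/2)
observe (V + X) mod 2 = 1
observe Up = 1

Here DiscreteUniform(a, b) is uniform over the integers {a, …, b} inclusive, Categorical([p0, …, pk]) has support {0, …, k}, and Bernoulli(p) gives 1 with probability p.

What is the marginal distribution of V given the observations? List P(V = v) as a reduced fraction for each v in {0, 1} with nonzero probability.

Enumerate traces; 48 have nonzero weight after conditioning:
  (Z=2, U=1, V=0, X=1, W=0, Y=0) weight 3/910
  (Z=2, U=1, V=0, X=1, W=0, Y=1) weight 3/910
  (Z=2, U=1, V=0, X=1, W=1, Y=0) weight 3/3640
  (Z=2, U=1, V=0, X=1, W=1, Y=1) weight 3/3640
  (Z=2, U=1, V=1, X=0, W=0, Y=0) weight 9/910
  (Z=2, U=1, V=1, X=0, W=0, Y=1) weight 9/910
  (Z=2, U=1, V=1, X=0, W=1, Y=0) weight 9/3640
  (Z=2, U=1, V=1, X=0, W=1, Y=1) weight 9/3640
  … 40 more
Group by V:
  weight(V=0) = 3/91
  weight(V=1) = 12/91
Total weight = 3/91 + 12/91 = 15/91
P(V=0 | obs) = 3/91 / 15/91 = 1/5
P(V=1 | obs) = 12/91 / 15/91 = 4/5

P(V=0) = 1/5, P(V=1) = 4/5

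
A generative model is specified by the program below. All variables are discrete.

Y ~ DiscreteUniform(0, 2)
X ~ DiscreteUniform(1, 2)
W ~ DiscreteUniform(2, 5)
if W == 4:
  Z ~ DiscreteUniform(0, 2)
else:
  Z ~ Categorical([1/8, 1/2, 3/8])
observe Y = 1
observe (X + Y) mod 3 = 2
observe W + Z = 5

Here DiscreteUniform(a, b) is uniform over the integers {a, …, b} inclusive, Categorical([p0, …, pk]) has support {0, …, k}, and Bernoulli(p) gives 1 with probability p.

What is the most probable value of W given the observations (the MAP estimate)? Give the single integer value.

argmax_v P(W = v | obs) = 3

Enumerate traces; 3 have nonzero weight after conditioning:
  (Y=1, X=1, W=3, Z=2) weight 1/64
  (Y=1, X=1, W=4, Z=1) weight 1/72
  (Y=1, X=1, W=5, Z=0) weight 1/192
Group by W:
  weight(W=3) = 1/64
  weight(W=4) = 1/72
  weight(W=5) = 1/192
Total weight = 1/64 + 1/72 + 1/192 = 5/144
P(W=3 | obs) = 1/64 / 5/144 = 9/20
P(W=4 | obs) = 1/72 / 5/144 = 2/5
P(W=5 | obs) = 1/192 / 5/144 = 3/20
argmax = 3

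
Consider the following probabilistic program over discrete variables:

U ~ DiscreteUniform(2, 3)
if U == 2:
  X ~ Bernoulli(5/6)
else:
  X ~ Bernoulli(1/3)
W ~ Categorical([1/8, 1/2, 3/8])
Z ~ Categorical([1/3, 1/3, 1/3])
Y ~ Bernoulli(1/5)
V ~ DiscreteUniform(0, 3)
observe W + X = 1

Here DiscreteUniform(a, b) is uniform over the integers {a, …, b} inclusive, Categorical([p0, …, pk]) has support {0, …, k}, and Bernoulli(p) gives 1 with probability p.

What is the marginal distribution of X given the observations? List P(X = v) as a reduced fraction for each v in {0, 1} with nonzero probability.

P(X=0) = 20/27, P(X=1) = 7/27

Enumerate traces; 96 have nonzero weight after conditioning:
  (U=2, X=0, W=1, Z=0, Y=0, V=0) weight 1/360
  (U=2, X=0, W=1, Z=0, Y=0, V=1) weight 1/360
  (U=2, X=0, W=1, Z=0, Y=0, V=2) weight 1/360
  (U=2, X=0, W=1, Z=0, Y=0, V=3) weight 1/360
  (U=2, X=0, W=1, Z=0, Y=1, V=0) weight 1/1440
  (U=2, X=0, W=1, Z=0, Y=1, V=1) weight 1/1440
  (U=2, X=0, W=1, Z=0, Y=1, V=2) weight 1/1440
  (U=2, X=0, W=1, Z=0, Y=1, V=3) weight 1/1440
  (U=2, X=1, W=0, Z=0, Y=0, V=0) weight 1/288
  … 87 more
Group by X:
  weight(X=0) = 5/24
  weight(X=1) = 7/96
Total weight = 5/24 + 7/96 = 9/32
P(X=0 | obs) = 5/24 / 9/32 = 20/27
P(X=1 | obs) = 7/96 / 9/32 = 7/27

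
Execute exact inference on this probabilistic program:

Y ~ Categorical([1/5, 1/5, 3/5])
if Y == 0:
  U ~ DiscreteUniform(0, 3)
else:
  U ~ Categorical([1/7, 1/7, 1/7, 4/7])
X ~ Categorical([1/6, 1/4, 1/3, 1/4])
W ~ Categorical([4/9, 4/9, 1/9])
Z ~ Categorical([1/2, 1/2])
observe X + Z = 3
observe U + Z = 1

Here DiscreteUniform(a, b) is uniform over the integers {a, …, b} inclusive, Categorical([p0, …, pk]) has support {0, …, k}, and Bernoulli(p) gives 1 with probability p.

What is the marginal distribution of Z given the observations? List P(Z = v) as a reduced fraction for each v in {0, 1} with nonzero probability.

Enumerate traces; 18 have nonzero weight after conditioning:
  (Y=0, U=0, X=2, W=0, Z=1) weight 1/270
  (Y=0, U=0, X=2, W=1, Z=1) weight 1/270
  (Y=0, U=0, X=2, W=2, Z=1) weight 1/1080
  (Y=0, U=1, X=3, W=0, Z=0) weight 1/360
  (Y=0, U=1, X=3, W=1, Z=0) weight 1/360
  (Y=0, U=1, X=3, W=2, Z=0) weight 1/1440
  (Y=1, U=0, X=2, W=0, Z=1) weight 2/945
  (Y=1, U=0, X=2, W=1, Z=1) weight 2/945
  … 10 more
Group by Z:
  weight(Z=0) = 23/1120
  weight(Z=1) = 23/840
Total weight = 23/1120 + 23/840 = 23/480
P(Z=0 | obs) = 23/1120 / 23/480 = 3/7
P(Z=1 | obs) = 23/840 / 23/480 = 4/7

P(Z=0) = 3/7, P(Z=1) = 4/7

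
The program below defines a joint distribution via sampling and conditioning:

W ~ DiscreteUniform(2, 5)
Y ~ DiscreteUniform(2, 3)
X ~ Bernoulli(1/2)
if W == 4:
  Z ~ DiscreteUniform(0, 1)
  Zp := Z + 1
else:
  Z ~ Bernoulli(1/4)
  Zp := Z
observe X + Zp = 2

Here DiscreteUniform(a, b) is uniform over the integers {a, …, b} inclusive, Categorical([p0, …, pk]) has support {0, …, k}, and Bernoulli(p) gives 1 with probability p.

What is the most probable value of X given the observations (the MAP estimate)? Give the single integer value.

argmax_v P(X = v | obs) = 1

Enumerate traces; 10 have nonzero weight after conditioning:
  (W=2, Y=2, X=1, Z=1) weight 1/64
  (W=2, Y=3, X=1, Z=1) weight 1/64
  (W=3, Y=2, X=1, Z=1) weight 1/64
  (W=3, Y=3, X=1, Z=1) weight 1/64
  (W=4, Y=2, X=0, Z=1) weight 1/32
  (W=4, Y=2, X=1, Z=0) weight 1/32
  (W=4, Y=3, X=0, Z=1) weight 1/32
  (W=4, Y=3, X=1, Z=0) weight 1/32
  … 2 more
Group by X:
  weight(X=0) = 1/16
  weight(X=1) = 5/32
Total weight = 1/16 + 5/32 = 7/32
P(X=0 | obs) = 1/16 / 7/32 = 2/7
P(X=1 | obs) = 5/32 / 7/32 = 5/7
argmax = 1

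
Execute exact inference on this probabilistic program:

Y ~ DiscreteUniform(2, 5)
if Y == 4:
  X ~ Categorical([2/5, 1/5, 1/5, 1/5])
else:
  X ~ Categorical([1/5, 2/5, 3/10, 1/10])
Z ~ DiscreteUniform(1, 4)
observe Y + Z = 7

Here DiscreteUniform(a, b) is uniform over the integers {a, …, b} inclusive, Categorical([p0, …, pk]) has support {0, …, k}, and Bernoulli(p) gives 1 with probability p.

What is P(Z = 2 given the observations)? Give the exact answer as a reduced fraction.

Enumerate traces; 12 have nonzero weight after conditioning:
  (Y=3, X=0, Z=4) weight 1/80
  (Y=3, X=1, Z=4) weight 1/40
  (Y=3, X=2, Z=4) weight 3/160
  (Y=3, X=3, Z=4) weight 1/160
  (Y=4, X=0, Z=3) weight 1/40
  (Y=4, X=1, Z=3) weight 1/80
  (Y=4, X=2, Z=3) weight 1/80
  (Y=4, X=3, Z=3) weight 1/80
  (Y=5, X=0, Z=2) weight 1/80
  … 3 more
Group by Z:
  weight(Z=2) = 1/16
  weight(Z=3) = 1/16
  weight(Z=4) = 1/16
Total weight = 1/16 + 1/16 + 1/16 = 3/16
P(Z=2 | obs) = 1/16 / 3/16 = 1/3
P(Z=3 | obs) = 1/16 / 3/16 = 1/3
P(Z=4 | obs) = 1/16 / 3/16 = 1/3

P(Z = 2 | obs) = 1/3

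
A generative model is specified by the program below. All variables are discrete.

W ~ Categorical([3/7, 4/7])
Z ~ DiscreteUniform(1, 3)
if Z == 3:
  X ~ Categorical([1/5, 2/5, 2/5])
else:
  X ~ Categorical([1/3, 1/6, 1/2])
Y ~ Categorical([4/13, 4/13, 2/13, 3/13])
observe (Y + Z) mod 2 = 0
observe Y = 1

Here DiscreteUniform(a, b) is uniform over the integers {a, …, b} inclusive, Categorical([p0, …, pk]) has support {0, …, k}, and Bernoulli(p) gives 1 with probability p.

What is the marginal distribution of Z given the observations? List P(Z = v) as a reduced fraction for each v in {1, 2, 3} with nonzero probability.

Enumerate traces; 12 have nonzero weight after conditioning:
  (W=0, Z=1, X=0, Y=1) weight 4/273
  (W=0, Z=1, X=1, Y=1) weight 2/273
  (W=0, Z=1, X=2, Y=1) weight 2/91
  (W=0, Z=3, X=0, Y=1) weight 4/455
  (W=0, Z=3, X=1, Y=1) weight 8/455
  (W=0, Z=3, X=2, Y=1) weight 8/455
  (W=1, Z=1, X=0, Y=1) weight 16/819
  (W=1, Z=1, X=1, Y=1) weight 8/819
  … 4 more
Group by Z:
  weight(Z=1) = 4/39
  weight(Z=3) = 4/39
Total weight = 4/39 + 4/39 = 8/39
P(Z=1 | obs) = 4/39 / 8/39 = 1/2
P(Z=3 | obs) = 4/39 / 8/39 = 1/2

P(Z=1) = 1/2, P(Z=3) = 1/2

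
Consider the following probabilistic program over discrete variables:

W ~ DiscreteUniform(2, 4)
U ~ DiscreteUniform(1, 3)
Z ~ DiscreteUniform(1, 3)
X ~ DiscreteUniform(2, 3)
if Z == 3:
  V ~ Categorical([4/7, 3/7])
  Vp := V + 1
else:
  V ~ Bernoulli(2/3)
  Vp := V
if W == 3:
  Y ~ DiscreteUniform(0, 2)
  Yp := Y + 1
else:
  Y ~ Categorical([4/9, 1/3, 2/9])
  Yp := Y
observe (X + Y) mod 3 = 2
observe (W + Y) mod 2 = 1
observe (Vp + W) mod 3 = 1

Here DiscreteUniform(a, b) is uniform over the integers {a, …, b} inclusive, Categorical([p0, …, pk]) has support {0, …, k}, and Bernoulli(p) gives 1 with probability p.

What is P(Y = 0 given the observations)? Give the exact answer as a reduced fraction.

P(Y = 0 | obs) = 1/2

Enumerate traces; 18 have nonzero weight after conditioning:
  (W=3, U=1, Z=1, X=2, V=1, Y=0) weight 1/243
  (W=3, U=1, Z=1, X=3, V=1, Y=2) weight 1/243
  (W=3, U=1, Z=2, X=2, V=1, Y=0) weight 1/243
  (W=3, U=1, Z=2, X=3, V=1, Y=2) weight 1/243
  (W=3, U=1, Z=3, X=2, V=0, Y=0) weight 2/567
  (W=3, U=1, Z=3, X=3, V=0, Y=2) weight 2/567
  (W=3, U=2, Z=1, X=2, V=1, Y=0) weight 1/243
  (W=3, U=2, Z=1, X=3, V=1, Y=2) weight 1/243
  … 10 more
Group by Y:
  weight(Y=0) = 20/567
  weight(Y=2) = 20/567
Total weight = 20/567 + 20/567 = 40/567
P(Y=0 | obs) = 20/567 / 40/567 = 1/2
P(Y=2 | obs) = 20/567 / 40/567 = 1/2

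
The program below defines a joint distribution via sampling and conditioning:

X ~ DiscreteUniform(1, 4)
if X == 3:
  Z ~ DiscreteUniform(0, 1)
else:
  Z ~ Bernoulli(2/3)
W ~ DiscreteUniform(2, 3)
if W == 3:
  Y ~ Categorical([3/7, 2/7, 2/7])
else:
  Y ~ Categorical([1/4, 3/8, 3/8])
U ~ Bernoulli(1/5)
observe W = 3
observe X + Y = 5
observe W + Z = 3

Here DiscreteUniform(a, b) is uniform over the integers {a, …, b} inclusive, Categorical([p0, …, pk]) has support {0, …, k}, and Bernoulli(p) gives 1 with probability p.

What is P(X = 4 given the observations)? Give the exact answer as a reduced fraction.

P(X = 4 | obs) = 2/5

Enumerate traces; 4 have nonzero weight after conditioning:
  (X=3, Z=0, W=3, Y=2, U=0) weight 1/70
  (X=3, Z=0, W=3, Y=2, U=1) weight 1/280
  (X=4, Z=0, W=3, Y=1, U=0) weight 1/105
  (X=4, Z=0, W=3, Y=1, U=1) weight 1/420
Group by X:
  weight(X=3) = 1/56
  weight(X=4) = 1/84
Total weight = 1/56 + 1/84 = 5/168
P(X=3 | obs) = 1/56 / 5/168 = 3/5
P(X=4 | obs) = 1/84 / 5/168 = 2/5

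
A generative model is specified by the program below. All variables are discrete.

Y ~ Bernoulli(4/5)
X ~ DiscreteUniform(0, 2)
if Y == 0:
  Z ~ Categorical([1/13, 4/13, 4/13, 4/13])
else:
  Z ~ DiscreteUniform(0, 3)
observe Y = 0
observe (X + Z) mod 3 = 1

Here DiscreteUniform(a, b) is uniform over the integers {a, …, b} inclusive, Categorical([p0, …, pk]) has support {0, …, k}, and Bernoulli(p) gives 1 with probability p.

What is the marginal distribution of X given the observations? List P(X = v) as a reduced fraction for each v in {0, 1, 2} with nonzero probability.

Enumerate traces; 4 have nonzero weight after conditioning:
  (Y=0, X=0, Z=1) weight 4/195
  (Y=0, X=1, Z=0) weight 1/195
  (Y=0, X=1, Z=3) weight 4/195
  (Y=0, X=2, Z=2) weight 4/195
Group by X:
  weight(X=0) = 4/195
  weight(X=1) = 1/39
  weight(X=2) = 4/195
Total weight = 4/195 + 1/39 + 4/195 = 1/15
P(X=0 | obs) = 4/195 / 1/15 = 4/13
P(X=1 | obs) = 1/39 / 1/15 = 5/13
P(X=2 | obs) = 4/195 / 1/15 = 4/13

P(X=0) = 4/13, P(X=1) = 5/13, P(X=2) = 4/13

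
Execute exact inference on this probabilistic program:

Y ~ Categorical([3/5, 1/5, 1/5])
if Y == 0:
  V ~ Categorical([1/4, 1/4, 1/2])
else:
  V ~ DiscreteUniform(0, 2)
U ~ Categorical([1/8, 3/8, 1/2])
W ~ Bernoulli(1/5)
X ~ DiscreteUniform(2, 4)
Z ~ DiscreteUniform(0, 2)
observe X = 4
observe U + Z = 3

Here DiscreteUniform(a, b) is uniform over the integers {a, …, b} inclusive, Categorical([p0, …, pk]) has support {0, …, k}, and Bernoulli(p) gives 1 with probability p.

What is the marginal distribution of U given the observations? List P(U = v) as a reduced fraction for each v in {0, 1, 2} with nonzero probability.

P(U=1) = 3/7, P(U=2) = 4/7

Enumerate traces; 36 have nonzero weight after conditioning:
  (Y=0, V=0, U=1, W=0, X=4, Z=2) weight 1/200
  (Y=0, V=0, U=1, W=1, X=4, Z=2) weight 1/800
  (Y=0, V=0, U=2, W=0, X=4, Z=1) weight 1/150
  (Y=0, V=0, U=2, W=1, X=4, Z=1) weight 1/600
  (Y=0, V=1, U=1, W=0, X=4, Z=2) weight 1/200
  (Y=0, V=1, U=1, W=1, X=4, Z=2) weight 1/800
  (Y=0, V=1, U=2, W=0, X=4, Z=1) weight 1/150
  (Y=0, V=1, U=2, W=1, X=4, Z=1) weight 1/600
  … 28 more
Group by U:
  weight(U=1) = 1/24
  weight(U=2) = 1/18
Total weight = 1/24 + 1/18 = 7/72
P(U=1 | obs) = 1/24 / 7/72 = 3/7
P(U=2 | obs) = 1/18 / 7/72 = 4/7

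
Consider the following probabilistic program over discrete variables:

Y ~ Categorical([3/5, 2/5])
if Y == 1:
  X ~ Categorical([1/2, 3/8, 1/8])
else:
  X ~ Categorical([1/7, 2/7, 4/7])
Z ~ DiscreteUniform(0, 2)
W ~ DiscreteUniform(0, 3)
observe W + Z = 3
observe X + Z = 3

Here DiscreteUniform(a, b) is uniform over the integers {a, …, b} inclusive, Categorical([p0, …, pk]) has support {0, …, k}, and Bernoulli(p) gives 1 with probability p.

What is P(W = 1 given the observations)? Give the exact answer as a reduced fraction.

P(W = 1 | obs) = 9/20

Enumerate traces; 4 have nonzero weight after conditioning:
  (Y=0, X=1, Z=2, W=1) weight 1/70
  (Y=0, X=2, Z=1, W=2) weight 1/35
  (Y=1, X=1, Z=2, W=1) weight 1/80
  (Y=1, X=2, Z=1, W=2) weight 1/240
Group by W:
  weight(W=1) = 3/112
  weight(W=2) = 11/336
Total weight = 3/112 + 11/336 = 5/84
P(W=1 | obs) = 3/112 / 5/84 = 9/20
P(W=2 | obs) = 11/336 / 5/84 = 11/20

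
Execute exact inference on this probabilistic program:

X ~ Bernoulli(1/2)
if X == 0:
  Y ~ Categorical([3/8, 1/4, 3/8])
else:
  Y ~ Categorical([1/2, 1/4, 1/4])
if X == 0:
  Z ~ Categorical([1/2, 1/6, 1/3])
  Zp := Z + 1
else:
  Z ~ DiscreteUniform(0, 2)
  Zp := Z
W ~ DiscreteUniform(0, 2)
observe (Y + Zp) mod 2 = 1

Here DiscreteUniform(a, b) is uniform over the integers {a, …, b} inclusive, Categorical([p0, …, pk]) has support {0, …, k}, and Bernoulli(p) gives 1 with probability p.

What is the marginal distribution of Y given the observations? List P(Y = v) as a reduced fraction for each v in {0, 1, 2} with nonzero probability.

P(Y=0) = 23/52, P(Y=1) = 5/26, P(Y=2) = 19/52

Enumerate traces; 27 have nonzero weight after conditioning:
  (X=0, Y=0, Z=0, W=0) weight 1/32
  (X=0, Y=0, Z=0, W=1) weight 1/32
  (X=0, Y=0, Z=0, W=2) weight 1/32
  (X=0, Y=0, Z=2, W=0) weight 1/48
  (X=0, Y=0, Z=2, W=1) weight 1/48
  (X=0, Y=0, Z=2, W=2) weight 1/48
  (X=0, Y=1, Z=1, W=0) weight 1/144
  (X=0, Y=1, Z=1, W=1) weight 1/144
  (X=0, Y=2, Z=0, W=0) weight 1/32
  … 18 more
Group by Y:
  weight(Y=0) = 23/96
  weight(Y=1) = 5/48
  weight(Y=2) = 19/96
Total weight = 23/96 + 5/48 + 19/96 = 13/24
P(Y=0 | obs) = 23/96 / 13/24 = 23/52
P(Y=1 | obs) = 5/48 / 13/24 = 5/26
P(Y=2 | obs) = 19/96 / 13/24 = 19/52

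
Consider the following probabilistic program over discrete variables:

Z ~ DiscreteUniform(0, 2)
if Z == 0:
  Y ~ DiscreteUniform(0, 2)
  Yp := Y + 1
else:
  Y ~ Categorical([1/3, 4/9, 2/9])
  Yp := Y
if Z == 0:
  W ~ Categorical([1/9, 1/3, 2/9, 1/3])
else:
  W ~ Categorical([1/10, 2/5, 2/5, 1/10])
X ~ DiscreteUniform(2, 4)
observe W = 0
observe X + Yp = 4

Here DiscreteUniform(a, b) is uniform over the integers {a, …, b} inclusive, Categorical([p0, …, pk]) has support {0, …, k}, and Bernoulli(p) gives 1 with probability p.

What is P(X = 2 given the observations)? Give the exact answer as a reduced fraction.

Enumerate traces; 8 have nonzero weight after conditioning:
  (Z=0, Y=0, W=0, X=3) weight 1/243
  (Z=0, Y=1, W=0, X=2) weight 1/243
  (Z=1, Y=0, W=0, X=4) weight 1/270
  (Z=1, Y=1, W=0, X=3) weight 2/405
  (Z=1, Y=2, W=0, X=2) weight 1/405
  (Z=2, Y=0, W=0, X=4) weight 1/270
  (Z=2, Y=1, W=0, X=3) weight 2/405
  (Z=2, Y=2, W=0, X=2) weight 1/405
Group by X:
  weight(X=2) = 11/1215
  weight(X=3) = 17/1215
  weight(X=4) = 1/135
Total weight = 11/1215 + 17/1215 + 1/135 = 37/1215
P(X=2 | obs) = 11/1215 / 37/1215 = 11/37
P(X=3 | obs) = 17/1215 / 37/1215 = 17/37
P(X=4 | obs) = 1/135 / 37/1215 = 9/37

P(X = 2 | obs) = 11/37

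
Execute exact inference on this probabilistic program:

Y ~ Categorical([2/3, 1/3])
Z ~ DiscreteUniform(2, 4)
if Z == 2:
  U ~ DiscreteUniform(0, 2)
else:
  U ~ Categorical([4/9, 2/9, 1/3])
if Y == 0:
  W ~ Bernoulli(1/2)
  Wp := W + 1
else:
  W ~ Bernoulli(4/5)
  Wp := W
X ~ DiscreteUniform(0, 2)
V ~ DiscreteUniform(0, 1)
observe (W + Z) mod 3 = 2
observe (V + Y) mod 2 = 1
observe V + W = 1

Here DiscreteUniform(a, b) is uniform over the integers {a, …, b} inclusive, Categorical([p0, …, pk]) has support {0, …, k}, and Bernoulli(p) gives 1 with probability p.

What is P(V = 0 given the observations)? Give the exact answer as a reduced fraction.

Enumerate traces; 18 have nonzero weight after conditioning:
  (Y=0, Z=2, U=0, W=0, X=0, V=1) weight 1/162
  (Y=0, Z=2, U=0, W=0, X=1, V=1) weight 1/162
  (Y=0, Z=2, U=0, W=0, X=2, V=1) weight 1/162
  (Y=0, Z=2, U=1, W=0, X=0, V=1) weight 1/162
  (Y=0, Z=2, U=1, W=0, X=1, V=1) weight 1/162
  (Y=0, Z=2, U=1, W=0, X=2, V=1) weight 1/162
  (Y=0, Z=2, U=2, W=0, X=0, V=1) weight 1/162
  (Y=0, Z=2, U=2, W=0, X=1, V=1) weight 1/162
  (Y=1, Z=4, U=0, W=1, X=0, V=0) weight 8/1215
  … 9 more
Group by V:
  weight(V=0) = 2/45
  weight(V=1) = 1/18
Total weight = 2/45 + 1/18 = 1/10
P(V=0 | obs) = 2/45 / 1/10 = 4/9
P(V=1 | obs) = 1/18 / 1/10 = 5/9

P(V = 0 | obs) = 4/9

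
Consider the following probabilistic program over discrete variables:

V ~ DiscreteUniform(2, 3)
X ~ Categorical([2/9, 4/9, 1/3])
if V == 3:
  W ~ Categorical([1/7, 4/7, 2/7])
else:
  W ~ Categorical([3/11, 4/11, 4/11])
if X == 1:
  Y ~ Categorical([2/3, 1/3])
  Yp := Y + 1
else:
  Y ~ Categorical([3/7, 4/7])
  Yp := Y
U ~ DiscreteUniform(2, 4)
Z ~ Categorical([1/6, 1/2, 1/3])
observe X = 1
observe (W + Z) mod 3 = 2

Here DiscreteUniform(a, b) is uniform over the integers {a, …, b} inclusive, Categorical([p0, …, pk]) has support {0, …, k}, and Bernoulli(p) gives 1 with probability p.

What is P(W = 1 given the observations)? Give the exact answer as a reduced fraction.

P(W = 1 | obs) = 36/55

Enumerate traces; 36 have nonzero weight after conditioning:
  (V=2, X=1, W=0, Y=0, U=2, Z=2) weight 4/891
  (V=2, X=1, W=0, Y=0, U=3, Z=2) weight 4/891
  (V=2, X=1, W=0, Y=0, U=4, Z=2) weight 4/891
  (V=2, X=1, W=0, Y=1, U=2, Z=2) weight 2/891
  (V=2, X=1, W=0, Y=1, U=3, Z=2) weight 2/891
  (V=2, X=1, W=0, Y=1, U=4, Z=2) weight 2/891
  (V=2, X=1, W=1, Y=0, U=2, Z=1) weight 8/891
  (V=2, X=1, W=1, Y=0, U=3, Z=1) weight 8/891
  (V=2, X=1, W=2, Y=0, U=2, Z=0) weight 8/2673
  … 27 more
Group by W:
  weight(W=0) = 64/2079
  weight(W=1) = 8/77
  weight(W=2) = 50/2079
Total weight = 64/2079 + 8/77 + 50/2079 = 10/63
P(W=0 | obs) = 64/2079 / 10/63 = 32/165
P(W=1 | obs) = 8/77 / 10/63 = 36/55
P(W=2 | obs) = 50/2079 / 10/63 = 5/33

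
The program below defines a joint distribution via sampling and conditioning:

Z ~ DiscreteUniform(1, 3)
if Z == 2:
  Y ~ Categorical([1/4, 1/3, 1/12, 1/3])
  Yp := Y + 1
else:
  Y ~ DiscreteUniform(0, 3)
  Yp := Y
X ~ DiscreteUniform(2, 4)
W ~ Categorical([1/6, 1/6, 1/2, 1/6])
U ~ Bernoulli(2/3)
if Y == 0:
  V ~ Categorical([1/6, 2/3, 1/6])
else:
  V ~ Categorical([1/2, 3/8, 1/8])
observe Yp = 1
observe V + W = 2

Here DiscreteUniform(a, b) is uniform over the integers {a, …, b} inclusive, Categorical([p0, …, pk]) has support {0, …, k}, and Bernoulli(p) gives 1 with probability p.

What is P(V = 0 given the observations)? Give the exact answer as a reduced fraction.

Enumerate traces; 54 have nonzero weight after conditioning:
  (Z=1, Y=1, X=2, W=0, U=0, V=2) weight 1/5184
  (Z=1, Y=1, X=2, W=0, U=1, V=2) weight 1/2592
  (Z=1, Y=1, X=2, W=1, U=0, V=1) weight 1/1728
  (Z=1, Y=1, X=2, W=1, U=1, V=1) weight 1/864
  (Z=1, Y=1, X=2, W=2, U=0, V=0) weight 1/432
  (Z=1, Y=1, X=2, W=2, U=1, V=0) weight 1/216
  (Z=1, Y=1, X=3, W=0, U=0, V=2) weight 1/5184
  (Z=1, Y=1, X=3, W=0, U=1, V=2) weight 1/2592
  … 46 more
Group by V:
  weight(V=0) = 7/144
  weight(V=1) = 17/864
  weight(V=2) = 5/864
Total weight = 7/144 + 17/864 + 5/864 = 2/27
P(V=0 | obs) = 7/144 / 2/27 = 21/32
P(V=1 | obs) = 17/864 / 2/27 = 17/64
P(V=2 | obs) = 5/864 / 2/27 = 5/64

P(V = 0 | obs) = 21/32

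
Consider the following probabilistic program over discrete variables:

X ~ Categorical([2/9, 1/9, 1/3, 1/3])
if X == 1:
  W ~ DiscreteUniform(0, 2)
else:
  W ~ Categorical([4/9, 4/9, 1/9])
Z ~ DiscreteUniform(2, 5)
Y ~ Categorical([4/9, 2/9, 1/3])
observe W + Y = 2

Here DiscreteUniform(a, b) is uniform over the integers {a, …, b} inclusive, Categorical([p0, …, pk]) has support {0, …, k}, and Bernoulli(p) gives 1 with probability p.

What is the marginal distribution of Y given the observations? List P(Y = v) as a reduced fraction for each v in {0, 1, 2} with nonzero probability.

Enumerate traces; 48 have nonzero weight after conditioning:
  (X=0, W=0, Z=2, Y=2) weight 2/243
  (X=0, W=0, Z=3, Y=2) weight 2/243
  (X=0, W=0, Z=4, Y=2) weight 2/243
  (X=0, W=0, Z=5, Y=2) weight 2/243
  (X=0, W=1, Z=2, Y=1) weight 4/729
  (X=0, W=1, Z=3, Y=1) weight 4/729
  (X=0, W=1, Z=4, Y=1) weight 4/729
  (X=0, W=1, Z=5, Y=1) weight 4/729
  (X=0, W=2, Z=2, Y=0) weight 2/729
  … 39 more
Group by Y:
  weight(Y=0) = 44/729
  weight(Y=1) = 70/729
  weight(Y=2) = 35/243
Total weight = 44/729 + 70/729 + 35/243 = 73/243
P(Y=0 | obs) = 44/729 / 73/243 = 44/219
P(Y=1 | obs) = 70/729 / 73/243 = 70/219
P(Y=2 | obs) = 35/243 / 73/243 = 35/73

P(Y=0) = 44/219, P(Y=1) = 70/219, P(Y=2) = 35/73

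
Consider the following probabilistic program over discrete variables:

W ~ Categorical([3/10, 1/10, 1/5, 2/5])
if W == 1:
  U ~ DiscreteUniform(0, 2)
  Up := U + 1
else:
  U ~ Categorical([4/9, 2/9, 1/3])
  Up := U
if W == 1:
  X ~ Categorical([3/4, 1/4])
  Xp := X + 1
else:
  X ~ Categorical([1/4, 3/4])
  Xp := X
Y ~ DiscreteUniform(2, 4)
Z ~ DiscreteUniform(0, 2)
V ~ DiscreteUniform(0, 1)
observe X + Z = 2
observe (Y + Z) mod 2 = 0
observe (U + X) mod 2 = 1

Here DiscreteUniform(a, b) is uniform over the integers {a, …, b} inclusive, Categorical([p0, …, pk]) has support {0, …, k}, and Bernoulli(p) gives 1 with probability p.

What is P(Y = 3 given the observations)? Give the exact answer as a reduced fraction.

Enumerate traces; 32 have nonzero weight after conditioning:
  (W=0, U=0, X=1, Y=3, Z=1, V=0) weight 1/180
  (W=0, U=0, X=1, Y=3, Z=1, V=1) weight 1/180
  (W=0, U=1, X=0, Y=2, Z=2, V=0) weight 1/1080
  (W=0, U=1, X=0, Y=2, Z=2, V=1) weight 1/1080
  (W=0, U=1, X=0, Y=4, Z=2, V=0) weight 1/1080
  (W=0, U=1, X=0, Y=4, Z=2, V=1) weight 1/1080
  (W=0, U=2, X=1, Y=3, Z=1, V=0) weight 1/240
  (W=0, U=2, X=1, Y=3, Z=1, V=1) weight 1/240
  … 24 more
Group by Y:
  weight(Y=2) = 1/120
  weight(Y=3) = 13/216
  weight(Y=4) = 1/120
Total weight = 1/120 + 13/216 + 1/120 = 83/1080
P(Y=2 | obs) = 1/120 / 83/1080 = 9/83
P(Y=3 | obs) = 13/216 / 83/1080 = 65/83
P(Y=4 | obs) = 1/120 / 83/1080 = 9/83

P(Y = 3 | obs) = 65/83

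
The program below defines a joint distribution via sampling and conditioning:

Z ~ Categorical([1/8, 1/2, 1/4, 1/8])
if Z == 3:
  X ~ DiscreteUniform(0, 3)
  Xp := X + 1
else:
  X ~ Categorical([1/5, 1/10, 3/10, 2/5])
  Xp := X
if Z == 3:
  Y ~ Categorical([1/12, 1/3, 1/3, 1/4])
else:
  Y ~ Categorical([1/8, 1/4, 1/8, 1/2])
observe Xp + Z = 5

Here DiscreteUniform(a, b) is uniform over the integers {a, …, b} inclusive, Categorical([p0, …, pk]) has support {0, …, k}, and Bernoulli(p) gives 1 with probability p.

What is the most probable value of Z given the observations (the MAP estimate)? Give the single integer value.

Enumerate traces; 8 have nonzero weight after conditioning:
  (Z=2, X=3, Y=0) weight 1/80
  (Z=2, X=3, Y=1) weight 1/40
  (Z=2, X=3, Y=2) weight 1/80
  (Z=2, X=3, Y=3) weight 1/20
  (Z=3, X=1, Y=0) weight 1/384
  (Z=3, X=1, Y=1) weight 1/96
  (Z=3, X=1, Y=2) weight 1/96
  (Z=3, X=1, Y=3) weight 1/128
Group by Z:
  weight(Z=2) = 1/10
  weight(Z=3) = 1/32
Total weight = 1/10 + 1/32 = 21/160
P(Z=2 | obs) = 1/10 / 21/160 = 16/21
P(Z=3 | obs) = 1/32 / 21/160 = 5/21
argmax = 2

argmax_v P(Z = v | obs) = 2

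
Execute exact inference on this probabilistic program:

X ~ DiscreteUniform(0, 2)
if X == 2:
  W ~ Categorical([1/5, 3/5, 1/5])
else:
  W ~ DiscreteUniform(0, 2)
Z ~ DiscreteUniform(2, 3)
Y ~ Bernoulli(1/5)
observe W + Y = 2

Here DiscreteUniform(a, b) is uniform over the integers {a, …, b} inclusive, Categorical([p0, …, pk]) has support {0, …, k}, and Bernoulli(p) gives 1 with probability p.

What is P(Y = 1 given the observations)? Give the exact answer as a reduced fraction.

P(Y = 1 | obs) = 19/71

Enumerate traces; 12 have nonzero weight after conditioning:
  (X=0, W=1, Z=2, Y=1) weight 1/90
  (X=0, W=1, Z=3, Y=1) weight 1/90
  (X=0, W=2, Z=2, Y=0) weight 2/45
  (X=0, W=2, Z=3, Y=0) weight 2/45
  (X=1, W=1, Z=2, Y=1) weight 1/90
  (X=1, W=1, Z=3, Y=1) weight 1/90
  (X=1, W=2, Z=2, Y=0) weight 2/45
  (X=1, W=2, Z=3, Y=0) weight 2/45
  … 4 more
Group by Y:
  weight(Y=0) = 52/225
  weight(Y=1) = 19/225
Total weight = 52/225 + 19/225 = 71/225
P(Y=0 | obs) = 52/225 / 71/225 = 52/71
P(Y=1 | obs) = 19/225 / 71/225 = 19/71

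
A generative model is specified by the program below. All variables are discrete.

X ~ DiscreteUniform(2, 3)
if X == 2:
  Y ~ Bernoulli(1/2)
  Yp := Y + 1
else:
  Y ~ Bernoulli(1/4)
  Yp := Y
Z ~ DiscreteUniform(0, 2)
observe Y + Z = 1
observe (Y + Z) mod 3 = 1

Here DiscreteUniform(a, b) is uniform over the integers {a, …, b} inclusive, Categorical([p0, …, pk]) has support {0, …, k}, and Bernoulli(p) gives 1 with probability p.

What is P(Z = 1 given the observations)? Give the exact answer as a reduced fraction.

P(Z = 1 | obs) = 5/8

Enumerate traces; 4 have nonzero weight after conditioning:
  (X=2, Y=0, Z=1) weight 1/12
  (X=2, Y=1, Z=0) weight 1/12
  (X=3, Y=0, Z=1) weight 1/8
  (X=3, Y=1, Z=0) weight 1/24
Group by Z:
  weight(Z=0) = 1/8
  weight(Z=1) = 5/24
Total weight = 1/8 + 5/24 = 1/3
P(Z=0 | obs) = 1/8 / 1/3 = 3/8
P(Z=1 | obs) = 5/24 / 1/3 = 5/8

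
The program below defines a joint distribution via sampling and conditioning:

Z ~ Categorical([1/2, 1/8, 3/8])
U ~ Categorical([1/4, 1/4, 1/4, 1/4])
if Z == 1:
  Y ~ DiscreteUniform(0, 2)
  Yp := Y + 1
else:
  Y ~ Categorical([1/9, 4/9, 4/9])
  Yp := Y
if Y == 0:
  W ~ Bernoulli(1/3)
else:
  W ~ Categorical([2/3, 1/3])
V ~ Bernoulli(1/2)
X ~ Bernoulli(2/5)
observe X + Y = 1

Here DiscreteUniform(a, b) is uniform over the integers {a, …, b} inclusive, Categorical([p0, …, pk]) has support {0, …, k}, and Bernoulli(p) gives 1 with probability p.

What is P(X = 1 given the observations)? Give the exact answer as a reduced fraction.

P(X = 1 | obs) = 20/113

Enumerate traces; 96 have nonzero weight after conditioning:
  (Z=0, U=0, Y=0, W=0, V=0, X=1) weight 1/540
  (Z=0, U=0, Y=0, W=0, V=1, X=1) weight 1/540
  (Z=0, U=0, Y=0, W=1, V=0, X=1) weight 1/1080
  (Z=0, U=0, Y=0, W=1, V=1, X=1) weight 1/1080
  (Z=0, U=0, Y=1, W=0, V=0, X=0) weight 1/90
  (Z=0, U=0, Y=1, W=0, V=1, X=0) weight 1/90
  (Z=0, U=0, Y=1, W=1, V=0, X=0) weight 1/180
  (Z=0, U=0, Y=1, W=1, V=1, X=0) weight 1/180
  … 88 more
Group by X:
  weight(X=0) = 31/120
  weight(X=1) = 1/18
Total weight = 31/120 + 1/18 = 113/360
P(X=0 | obs) = 31/120 / 113/360 = 93/113
P(X=1 | obs) = 1/18 / 113/360 = 20/113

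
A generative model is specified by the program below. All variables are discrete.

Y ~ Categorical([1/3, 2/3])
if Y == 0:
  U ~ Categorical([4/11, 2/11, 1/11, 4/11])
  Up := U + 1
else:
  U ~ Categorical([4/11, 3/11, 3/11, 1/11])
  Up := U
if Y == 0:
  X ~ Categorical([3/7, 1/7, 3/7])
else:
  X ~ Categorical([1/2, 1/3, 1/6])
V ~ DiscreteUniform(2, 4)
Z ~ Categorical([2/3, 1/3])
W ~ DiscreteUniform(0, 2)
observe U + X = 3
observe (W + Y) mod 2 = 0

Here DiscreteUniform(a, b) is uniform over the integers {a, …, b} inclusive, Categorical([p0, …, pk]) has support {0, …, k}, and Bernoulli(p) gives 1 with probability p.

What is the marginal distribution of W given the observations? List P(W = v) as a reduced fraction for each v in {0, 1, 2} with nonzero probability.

P(W=0) = 19/66, P(W=1) = 14/33, P(W=2) = 19/66

Enumerate traces; 54 have nonzero weight after conditioning:
  (Y=0, U=1, X=2, V=2, Z=0, W=0) weight 4/2079
  (Y=0, U=1, X=2, V=2, Z=0, W=2) weight 4/2079
  (Y=0, U=1, X=2, V=2, Z=1, W=0) weight 2/2079
  (Y=0, U=1, X=2, V=2, Z=1, W=2) weight 2/2079
  (Y=0, U=1, X=2, V=3, Z=0, W=0) weight 4/2079
  (Y=0, U=1, X=2, V=3, Z=0, W=2) weight 4/2079
  (Y=0, U=1, X=2, V=3, Z=1, W=0) weight 2/2079
  (Y=0, U=1, X=2, V=3, Z=1, W=2) weight 2/2079
  (Y=1, U=1, X=2, V=2, Z=0, W=1) weight 2/891
  … 45 more
Group by W:
  weight(W=0) = 19/693
  weight(W=1) = 4/99
  weight(W=2) = 19/693
Total weight = 19/693 + 4/99 + 19/693 = 2/21
P(W=0 | obs) = 19/693 / 2/21 = 19/66
P(W=1 | obs) = 4/99 / 2/21 = 14/33
P(W=2 | obs) = 19/693 / 2/21 = 19/66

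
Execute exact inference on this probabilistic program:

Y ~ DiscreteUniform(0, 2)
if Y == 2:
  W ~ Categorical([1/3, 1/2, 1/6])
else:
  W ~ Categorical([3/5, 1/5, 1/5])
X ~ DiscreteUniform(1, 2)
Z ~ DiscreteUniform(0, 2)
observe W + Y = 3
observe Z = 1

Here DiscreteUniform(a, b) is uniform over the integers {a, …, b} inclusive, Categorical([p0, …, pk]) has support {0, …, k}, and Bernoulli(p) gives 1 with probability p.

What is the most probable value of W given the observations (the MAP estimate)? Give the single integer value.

argmax_v P(W = v | obs) = 1

Enumerate traces; 4 have nonzero weight after conditioning:
  (Y=1, W=2, X=1, Z=1) weight 1/90
  (Y=1, W=2, X=2, Z=1) weight 1/90
  (Y=2, W=1, X=1, Z=1) weight 1/36
  (Y=2, W=1, X=2, Z=1) weight 1/36
Group by W:
  weight(W=1) = 1/18
  weight(W=2) = 1/45
Total weight = 1/18 + 1/45 = 7/90
P(W=1 | obs) = 1/18 / 7/90 = 5/7
P(W=2 | obs) = 1/45 / 7/90 = 2/7
argmax = 1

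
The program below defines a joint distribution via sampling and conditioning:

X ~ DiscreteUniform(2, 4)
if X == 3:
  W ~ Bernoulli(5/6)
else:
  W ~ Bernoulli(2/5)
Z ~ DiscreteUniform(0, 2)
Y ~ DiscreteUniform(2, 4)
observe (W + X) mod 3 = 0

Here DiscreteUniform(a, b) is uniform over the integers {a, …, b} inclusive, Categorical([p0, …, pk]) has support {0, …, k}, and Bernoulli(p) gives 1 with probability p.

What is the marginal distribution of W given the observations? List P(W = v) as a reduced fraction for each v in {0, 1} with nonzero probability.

P(W=0) = 5/17, P(W=1) = 12/17

Enumerate traces; 18 have nonzero weight after conditioning:
  (X=2, W=1, Z=0, Y=2) weight 2/135
  (X=2, W=1, Z=0, Y=3) weight 2/135
  (X=2, W=1, Z=0, Y=4) weight 2/135
  (X=2, W=1, Z=1, Y=2) weight 2/135
  (X=2, W=1, Z=1, Y=3) weight 2/135
  (X=2, W=1, Z=1, Y=4) weight 2/135
  (X=2, W=1, Z=2, Y=2) weight 2/135
  (X=2, W=1, Z=2, Y=3) weight 2/135
  (X=3, W=0, Z=0, Y=2) weight 1/162
  … 9 more
Group by W:
  weight(W=0) = 1/18
  weight(W=1) = 2/15
Total weight = 1/18 + 2/15 = 17/90
P(W=0 | obs) = 1/18 / 17/90 = 5/17
P(W=1 | obs) = 2/15 / 17/90 = 12/17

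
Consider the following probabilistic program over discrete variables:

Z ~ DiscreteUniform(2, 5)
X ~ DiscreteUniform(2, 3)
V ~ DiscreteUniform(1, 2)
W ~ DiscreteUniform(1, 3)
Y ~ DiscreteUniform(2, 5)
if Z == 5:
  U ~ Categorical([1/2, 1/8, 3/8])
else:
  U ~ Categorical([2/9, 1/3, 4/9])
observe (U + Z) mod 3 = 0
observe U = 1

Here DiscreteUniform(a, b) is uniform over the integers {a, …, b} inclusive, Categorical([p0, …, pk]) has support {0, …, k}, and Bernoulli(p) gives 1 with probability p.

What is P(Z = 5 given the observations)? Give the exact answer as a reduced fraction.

Enumerate traces; 96 have nonzero weight after conditioning:
  (Z=2, X=2, V=1, W=1, Y=2, U=1) weight 1/576
  (Z=2, X=2, V=1, W=1, Y=3, U=1) weight 1/576
  (Z=2, X=2, V=1, W=1, Y=4, U=1) weight 1/576
  (Z=2, X=2, V=1, W=1, Y=5, U=1) weight 1/576
  (Z=2, X=2, V=1, W=2, Y=2, U=1) weight 1/576
  (Z=2, X=2, V=1, W=2, Y=3, U=1) weight 1/576
  (Z=2, X=2, V=1, W=2, Y=4, U=1) weight 1/576
  (Z=2, X=2, V=1, W=2, Y=5, U=1) weight 1/576
  (Z=5, X=2, V=1, W=1, Y=2, U=1) weight 1/1536
  … 87 more
Group by Z:
  weight(Z=2) = 1/12
  weight(Z=5) = 1/32
Total weight = 1/12 + 1/32 = 11/96
P(Z=2 | obs) = 1/12 / 11/96 = 8/11
P(Z=5 | obs) = 1/32 / 11/96 = 3/11

P(Z = 5 | obs) = 3/11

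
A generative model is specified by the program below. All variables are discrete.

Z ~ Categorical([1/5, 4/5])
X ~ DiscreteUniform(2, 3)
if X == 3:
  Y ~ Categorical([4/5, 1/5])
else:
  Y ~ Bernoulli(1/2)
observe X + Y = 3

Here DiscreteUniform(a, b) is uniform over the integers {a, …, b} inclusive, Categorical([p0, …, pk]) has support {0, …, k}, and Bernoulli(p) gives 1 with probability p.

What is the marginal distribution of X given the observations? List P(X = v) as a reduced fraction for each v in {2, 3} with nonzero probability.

P(X=2) = 5/13, P(X=3) = 8/13

Enumerate traces; 4 have nonzero weight after conditioning:
  (Z=0, X=2, Y=1) weight 1/20
  (Z=0, X=3, Y=0) weight 2/25
  (Z=1, X=2, Y=1) weight 1/5
  (Z=1, X=3, Y=0) weight 8/25
Group by X:
  weight(X=2) = 1/4
  weight(X=3) = 2/5
Total weight = 1/4 + 2/5 = 13/20
P(X=2 | obs) = 1/4 / 13/20 = 5/13
P(X=3 | obs) = 2/5 / 13/20 = 8/13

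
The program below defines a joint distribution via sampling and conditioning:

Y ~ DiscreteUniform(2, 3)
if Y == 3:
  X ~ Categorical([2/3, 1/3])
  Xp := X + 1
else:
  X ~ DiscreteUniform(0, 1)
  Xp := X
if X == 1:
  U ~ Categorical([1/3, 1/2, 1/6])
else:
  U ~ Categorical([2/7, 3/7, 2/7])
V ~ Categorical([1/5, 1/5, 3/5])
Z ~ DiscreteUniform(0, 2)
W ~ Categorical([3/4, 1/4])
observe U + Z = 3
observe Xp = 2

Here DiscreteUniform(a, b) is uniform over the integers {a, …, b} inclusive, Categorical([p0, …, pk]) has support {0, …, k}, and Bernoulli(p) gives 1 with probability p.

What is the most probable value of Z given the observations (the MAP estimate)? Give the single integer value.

Enumerate traces; 12 have nonzero weight after conditioning:
  (Y=3, X=1, U=1, V=0, Z=2, W=0) weight 1/240
  (Y=3, X=1, U=1, V=0, Z=2, W=1) weight 1/720
  (Y=3, X=1, U=1, V=1, Z=2, W=0) weight 1/240
  (Y=3, X=1, U=1, V=1, Z=2, W=1) weight 1/720
  (Y=3, X=1, U=1, V=2, Z=2, W=0) weight 1/80
  (Y=3, X=1, U=1, V=2, Z=2, W=1) weight 1/240
  (Y=3, X=1, U=2, V=0, Z=1, W=0) weight 1/720
  (Y=3, X=1, U=2, V=0, Z=1, W=1) weight 1/2160
  … 4 more
Group by Z:
  weight(Z=1) = 1/108
  weight(Z=2) = 1/36
Total weight = 1/108 + 1/36 = 1/27
P(Z=1 | obs) = 1/108 / 1/27 = 1/4
P(Z=2 | obs) = 1/36 / 1/27 = 3/4
argmax = 2

argmax_v P(Z = v | obs) = 2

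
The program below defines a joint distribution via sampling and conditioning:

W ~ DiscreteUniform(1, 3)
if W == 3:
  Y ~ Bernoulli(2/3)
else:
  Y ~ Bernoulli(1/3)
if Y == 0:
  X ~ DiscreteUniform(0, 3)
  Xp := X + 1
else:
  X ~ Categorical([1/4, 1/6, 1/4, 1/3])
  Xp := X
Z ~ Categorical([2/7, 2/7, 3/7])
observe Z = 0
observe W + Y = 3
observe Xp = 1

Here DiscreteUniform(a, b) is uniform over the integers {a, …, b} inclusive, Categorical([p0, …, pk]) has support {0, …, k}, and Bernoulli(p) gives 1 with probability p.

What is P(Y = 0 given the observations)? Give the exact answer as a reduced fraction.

Enumerate traces; 2 have nonzero weight after conditioning:
  (W=2, Y=1, X=1, Z=0) weight 1/189
  (W=3, Y=0, X=0, Z=0) weight 1/126
Group by Y:
  weight(Y=0) = 1/126
  weight(Y=1) = 1/189
Total weight = 1/126 + 1/189 = 5/378
P(Y=0 | obs) = 1/126 / 5/378 = 3/5
P(Y=1 | obs) = 1/189 / 5/378 = 2/5

P(Y = 0 | obs) = 3/5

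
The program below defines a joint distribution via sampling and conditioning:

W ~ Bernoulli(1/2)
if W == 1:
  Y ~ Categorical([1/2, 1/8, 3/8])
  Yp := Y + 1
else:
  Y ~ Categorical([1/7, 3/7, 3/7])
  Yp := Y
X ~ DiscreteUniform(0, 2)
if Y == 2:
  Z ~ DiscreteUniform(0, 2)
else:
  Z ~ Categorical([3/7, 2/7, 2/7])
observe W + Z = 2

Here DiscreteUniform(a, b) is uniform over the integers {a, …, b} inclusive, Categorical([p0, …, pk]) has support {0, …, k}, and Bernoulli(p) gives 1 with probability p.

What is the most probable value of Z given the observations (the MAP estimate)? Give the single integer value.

argmax_v P(Z = v | obs) = 2

Enumerate traces; 18 have nonzero weight after conditioning:
  (W=0, Y=0, X=0, Z=2) weight 1/147
  (W=0, Y=0, X=1, Z=2) weight 1/147
  (W=0, Y=0, X=2, Z=2) weight 1/147
  (W=0, Y=1, X=0, Z=2) weight 1/49
  (W=0, Y=1, X=1, Z=2) weight 1/49
  (W=0, Y=1, X=2, Z=2) weight 1/49
  (W=0, Y=2, X=0, Z=2) weight 1/42
  (W=0, Y=2, X=1, Z=2) weight 1/42
  (W=1, Y=0, X=0, Z=1) weight 1/42
  … 9 more
Group by Z:
  weight(Z=1) = 17/112
  weight(Z=2) = 15/98
Total weight = 17/112 + 15/98 = 239/784
P(Z=1 | obs) = 17/112 / 239/784 = 119/239
P(Z=2 | obs) = 15/98 / 239/784 = 120/239
argmax = 2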